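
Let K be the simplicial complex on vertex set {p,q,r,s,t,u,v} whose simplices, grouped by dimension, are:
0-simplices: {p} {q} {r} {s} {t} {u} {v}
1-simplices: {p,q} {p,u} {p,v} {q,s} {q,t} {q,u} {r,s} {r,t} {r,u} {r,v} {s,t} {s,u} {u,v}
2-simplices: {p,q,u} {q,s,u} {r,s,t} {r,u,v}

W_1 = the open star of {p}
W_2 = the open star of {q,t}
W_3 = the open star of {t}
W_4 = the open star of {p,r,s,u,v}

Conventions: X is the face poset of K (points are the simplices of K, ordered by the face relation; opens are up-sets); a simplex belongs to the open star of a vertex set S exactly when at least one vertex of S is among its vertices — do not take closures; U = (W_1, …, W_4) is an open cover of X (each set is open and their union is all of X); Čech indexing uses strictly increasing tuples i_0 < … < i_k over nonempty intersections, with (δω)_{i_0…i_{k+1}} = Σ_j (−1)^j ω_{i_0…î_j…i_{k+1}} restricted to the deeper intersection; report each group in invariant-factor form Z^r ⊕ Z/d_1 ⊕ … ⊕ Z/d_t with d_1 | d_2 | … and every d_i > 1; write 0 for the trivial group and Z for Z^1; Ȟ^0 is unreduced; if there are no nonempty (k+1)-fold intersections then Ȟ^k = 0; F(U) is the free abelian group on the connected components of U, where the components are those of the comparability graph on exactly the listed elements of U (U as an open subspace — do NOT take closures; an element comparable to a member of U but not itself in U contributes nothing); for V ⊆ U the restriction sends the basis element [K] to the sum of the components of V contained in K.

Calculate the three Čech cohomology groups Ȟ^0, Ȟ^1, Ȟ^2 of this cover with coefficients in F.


Ȟ^0(U;F) ≅ Z, Ȟ^1(U;F) ≅ Z and Ȟ^2(U;F) ≅ 0

nerve simplices:
  W1={{p},{p,q},{p,u},{p,v},{p,q,u}} W2={{q},{t},{p,q},{q,s},{q,t},{q,u},{r,t},{s,t},{p,q,u},{q,s,u},{r,s,t}} W3={{t},{q,t},{r,t},{s,t},{r,s,t}} W4={{p},{r},{s},{u},{v},{p,q},{p,u},{p,v},{q,s},{q,u},{r,s},{r,t},{r,u},{r,v},{s,t},{s,u},{u,v},{p,q,u},{q,s,u},{r,s,t},{r,u,v}}
  W12={{p,q},{p,q,u}} W14={{p},{p,q},{p,u},{p,v},{p,q,u}} W23={{t},{q,t},{r,t},{s,t},{r,s,t}} W24={{p,q},{q,s},{q,u},{r,t},{s,t},{p,q,u},{q,s,u},{r,s,t}} W34={{r,t},{s,t},{r,s,t}}
  W124={{p,q},{p,q,u}} W234={{r,t},{s,t},{r,s,t}}
components per intersection:
  W1: {{p},{p,q},{p,u},{p,v},{p,q,u}}
  W2: {{q},{t},{p,q},{q,s},{q,t},{q,u},{r,t},{s,t},{p,q,u},{q,s,u},{r,s,t}}
  W3: {{t},{q,t},{r,t},{s,t},{r,s,t}}
  W4: {{p},{r},{s},{u},{v},{p,q},{p,u},{p,v},{q,s},{q,u},{r,s},{r,t},{r,u},{r,v},{s,t},{s,u},{u,v},{p,q,u},{q,s,u},{r,s,t},{r,u,v}}
  W12: {{p,q},{p,q,u}}
  W14: {{p},{p,q},{p,u},{p,v},{p,q,u}}
  W23: {{t},{q,t},{r,t},{s,t},{r,s,t}}
  W24: {{p,q},{q,s},{q,u},{p,q,u},{q,s,u}} {{r,t},{s,t},{r,s,t}}
  W34: {{r,t},{s,t},{r,s,t}}
  W124: {{p,q},{p,q,u}}
  W234: {{r,t},{s,t},{r,s,t}}
C dims 4,6,2; δ0: rk 3, SNF 1^3; δ1: rk 2, SNF 1^2
degree 0: 4−3−0 = 1 → Ȟ^0 ≅ Z
degree 1: 6−2−3 = 1 → Ȟ^1 ≅ Z
degree 2: 2−0−2 = 0 → Ȟ^2 ≅ 0


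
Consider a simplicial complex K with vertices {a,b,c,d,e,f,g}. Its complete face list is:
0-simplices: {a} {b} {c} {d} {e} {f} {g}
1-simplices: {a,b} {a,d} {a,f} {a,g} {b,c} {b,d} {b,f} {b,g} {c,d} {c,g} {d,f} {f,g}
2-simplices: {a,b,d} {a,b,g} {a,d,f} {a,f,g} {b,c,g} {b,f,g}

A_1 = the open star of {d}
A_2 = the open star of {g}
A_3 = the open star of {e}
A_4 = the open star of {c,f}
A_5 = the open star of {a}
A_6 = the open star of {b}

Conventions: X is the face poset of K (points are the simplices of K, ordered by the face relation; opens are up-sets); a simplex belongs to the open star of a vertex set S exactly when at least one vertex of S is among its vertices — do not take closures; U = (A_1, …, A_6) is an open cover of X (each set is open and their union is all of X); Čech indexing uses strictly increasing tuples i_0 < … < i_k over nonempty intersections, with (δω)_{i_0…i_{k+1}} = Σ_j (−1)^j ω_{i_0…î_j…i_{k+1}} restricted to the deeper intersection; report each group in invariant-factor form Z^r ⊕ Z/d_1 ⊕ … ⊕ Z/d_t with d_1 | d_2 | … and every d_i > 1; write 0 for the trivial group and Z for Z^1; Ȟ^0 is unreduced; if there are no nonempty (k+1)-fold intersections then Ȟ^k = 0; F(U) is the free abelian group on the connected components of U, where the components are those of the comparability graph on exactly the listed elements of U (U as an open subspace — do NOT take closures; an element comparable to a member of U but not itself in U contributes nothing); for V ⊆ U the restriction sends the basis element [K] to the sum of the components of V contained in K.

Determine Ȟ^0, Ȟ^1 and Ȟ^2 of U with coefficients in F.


Ȟ^0(U;F) ≅ Z^2, Ȟ^1(U;F) ≅ Z, Ȟ^2(U;F) ≅ 0

nonempty overlaps:
  A1={{d},{a,d},{b,d},{c,d},{d,f},{a,b,d},{a,d,f}} A2={{g},{a,g},{b,g},{c,g},{f,g},{a,b,g},{a,f,g},{b,c,g},{b,f,g}} A3={{e}} A4={{c},{f},{a,f},{b,c},{b,f},{c,d},{c,g},{d,f},{f,g},{a,d,f},{a,f,g},{b,c,g},{b,f,g}} A5={{a},{a,b},{a,d},{a,f},{a,g},{a,b,d},{a,b,g},{a,d,f},{a,f,g}} A6={{b},{a,b},{b,c},{b,d},{b,f},{b,g},{a,b,d},{a,b,g},{b,c,g},{b,f,g}}
  A14={{c,d},{d,f},{a,d,f}} A15={{a,d},{a,b,d},{a,d,f}} A16={{b,d},{a,b,d}} A24={{c,g},{f,g},{a,f,g},{b,c,g},{b,f,g}} A25={{a,g},{a,b,g},{a,f,g}} A26={{b,g},{a,b,g},{b,c,g},{b,f,g}} A45={{a,f},{a,d,f},{a,f,g}} A46={{b,c},{b,f},{b,c,g},{b,f,g}} A56={{a,b},{a,b,d},{a,b,g}}
  A145={{a,d,f}} A156={{a,b,d}} A245={{a,f,g}} A246={{b,c,g},{b,f,g}} A256={{a,b,g}}
components per intersection:
  A1: {{d},{a,d},{b,d},{c,d},{d,f},{a,b,d},{a,d,f}}
  A2: {{g},{a,g},{b,g},{c,g},{f,g},{a,b,g},{a,f,g},{b,c,g},{b,f,g}}
  A3: {{e}}
  A4: {{c},{b,c},{c,d},{c,g},{b,c,g}} {{f},{a,f},{b,f},{d,f},{f,g},{a,d,f},{a,f,g},{b,f,g}}
  A5: {{a},{a,b},{a,d},{a,f},{a,g},{a,b,d},{a,b,g},{a,d,f},{a,f,g}}
  A6: {{b},{a,b},{b,c},{b,d},{b,f},{b,g},{a,b,d},{a,b,g},{b,c,g},{b,f,g}}
  A14: {{c,d}} {{d,f},{a,d,f}}
  A15: {{a,d},{a,b,d},{a,d,f}}
  A16: {{b,d},{a,b,d}}
  A24: {{c,g},{b,c,g}} {{f,g},{a,f,g},{b,f,g}}
  A25: {{a,g},{a,b,g},{a,f,g}}
  A26: {{b,g},{a,b,g},{b,c,g},{b,f,g}}
  A45: {{a,f},{a,d,f},{a,f,g}}
  A46: {{b,c},{b,c,g}} {{b,f},{b,f,g}}
  A56: {{a,b},{a,b,d},{a,b,g}}
  A145: {{a,d,f}}
  A156: {{a,b,d}}
  A245: {{a,f,g}}
  A246: {{b,c,g}} {{b,f,g}}
  A256: {{a,b,g}}
C dims 7,12,6; δ0: rk 5, SNF 1^5; δ1: rk 6, SNF 1^6
degree 0: 7−5−0 = 2 → Ȟ^0 ≅ Z^2
degree 1: 12−6−5 = 1 → Ȟ^1 ≅ Z
degree 2: 6−0−6 = 0 → Ȟ^2 ≅ 0


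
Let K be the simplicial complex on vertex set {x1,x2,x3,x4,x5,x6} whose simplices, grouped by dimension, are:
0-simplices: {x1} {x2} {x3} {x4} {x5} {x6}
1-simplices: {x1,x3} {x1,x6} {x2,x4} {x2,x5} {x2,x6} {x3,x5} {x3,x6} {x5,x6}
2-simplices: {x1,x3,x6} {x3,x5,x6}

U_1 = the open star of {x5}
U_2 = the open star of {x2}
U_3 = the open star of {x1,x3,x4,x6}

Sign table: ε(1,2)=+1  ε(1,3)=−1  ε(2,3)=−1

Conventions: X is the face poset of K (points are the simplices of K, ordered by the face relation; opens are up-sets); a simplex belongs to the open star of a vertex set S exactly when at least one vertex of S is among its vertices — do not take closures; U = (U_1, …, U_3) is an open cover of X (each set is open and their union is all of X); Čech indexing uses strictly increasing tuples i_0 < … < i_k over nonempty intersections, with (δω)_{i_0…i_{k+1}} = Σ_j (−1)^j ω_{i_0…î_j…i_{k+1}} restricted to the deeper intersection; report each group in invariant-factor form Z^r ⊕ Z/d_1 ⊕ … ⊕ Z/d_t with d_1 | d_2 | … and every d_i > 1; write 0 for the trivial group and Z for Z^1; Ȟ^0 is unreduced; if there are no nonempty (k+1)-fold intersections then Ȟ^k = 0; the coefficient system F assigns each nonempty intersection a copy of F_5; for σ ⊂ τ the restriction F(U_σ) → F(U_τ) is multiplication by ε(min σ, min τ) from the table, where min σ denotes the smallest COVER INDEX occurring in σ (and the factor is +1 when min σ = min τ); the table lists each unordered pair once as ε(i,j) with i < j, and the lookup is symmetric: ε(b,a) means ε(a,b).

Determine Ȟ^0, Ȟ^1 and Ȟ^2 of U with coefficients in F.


Ȟ^0(U;F) ≅ Z/5, Ȟ^1(U;F) ≅ Z/5 and Ȟ^2(U;F) ≅ 0

nonempty intersections:
  U1={{x5},{x2,x5},{x3,x5},{x5,x6},{x3,x5,x6}} U2={{x2},{x2,x4},{x2,x5},{x2,x6}} U3={{x1},{x3},{x4},{x6},{x1,x3},{x1,x6},{x2,x4},{x2,x6},{x3,x5},{x3,x6},{x5,x6},{x1,x3,x6},{x3,x5,x6}}
  U12={{x2,x5}} U13={{x3,x5},{x5,x6},{x3,x5,x6}} U23={{x2,x4},{x2,x6}}
C dims 3,3; δ0: rk_F5 2
Ȟ^0: (3−2)−0=1 ⇒ Z/5
Ȟ^1: (3−0)−2=1 ⇒ Z/5
Ȟ^2: (0−0)−0=0 ⇒ 0


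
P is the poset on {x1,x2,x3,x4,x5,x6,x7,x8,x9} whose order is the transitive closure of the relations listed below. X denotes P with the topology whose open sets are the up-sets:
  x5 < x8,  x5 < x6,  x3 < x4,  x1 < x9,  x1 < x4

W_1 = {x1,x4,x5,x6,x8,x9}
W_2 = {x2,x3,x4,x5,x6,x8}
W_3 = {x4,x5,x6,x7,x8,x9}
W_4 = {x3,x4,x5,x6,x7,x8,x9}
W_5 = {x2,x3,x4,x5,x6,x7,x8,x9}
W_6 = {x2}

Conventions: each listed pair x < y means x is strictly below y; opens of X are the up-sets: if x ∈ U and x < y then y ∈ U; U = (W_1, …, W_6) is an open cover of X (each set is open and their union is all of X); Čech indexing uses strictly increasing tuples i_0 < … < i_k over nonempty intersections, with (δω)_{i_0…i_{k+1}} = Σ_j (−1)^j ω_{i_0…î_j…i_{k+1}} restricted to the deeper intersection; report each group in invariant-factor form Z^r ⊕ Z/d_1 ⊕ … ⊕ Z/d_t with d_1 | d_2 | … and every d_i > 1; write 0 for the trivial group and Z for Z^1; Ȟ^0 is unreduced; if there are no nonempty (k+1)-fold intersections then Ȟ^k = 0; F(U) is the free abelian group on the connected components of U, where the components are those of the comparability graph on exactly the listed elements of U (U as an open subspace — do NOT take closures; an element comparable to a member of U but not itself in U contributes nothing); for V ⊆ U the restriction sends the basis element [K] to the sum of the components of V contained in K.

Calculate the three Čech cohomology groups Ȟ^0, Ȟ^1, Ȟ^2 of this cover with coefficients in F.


Ȟ^0 = Z^4, Ȟ^1 = 0, Ȟ^2 = 0

intersection data:
  W12={x4,x5,x6,x8} W13={x4,x5,x6,x8,x9} W14={x4,x5,x6,x8,x9} W15={x4,x5,x6,x8,x9} W23={x4,x5,x6,x8} W24={x3,x4,x5,x6,x8} W25={x2,x3,x4,x5,x6,x8} W26={x2} W34={x4,x5,x6,x7,x8,x9} W35={x4,x5,x6,x7,x8,x9} W45={x3,x4,x5,x6,x7,x8,x9} W56={x2}
  W123={x4,x5,x6,x8} W124={x4,x5,x6,x8} W125={x4,x5,x6,x8} W134={x4,x5,x6,x8,x9} W135={x4,x5,x6,x8,x9} W145={x4,x5,x6,x8,x9} W234={x4,x5,x6,x8} W235={x4,x5,x6,x8} W245={x3,x4,x5,x6,x8} W256={x2} W345={x4,x5,x6,x7,x8,x9}
  W1234={x4,x5,x6,x8} W1235={x4,x5,x6,x8} W1245={x4,x5,x6,x8} W1345={x4,x5,x6,x8,x9} W2345={x4,x5,x6,x8}
  W12345={x4,x5,x6,x8}
components per intersection:
  W1: {x1,x4,x9} {x5,x6,x8}
  W2: {x2} {x3,x4} {x5,x6,x8}
  W3: {x4} {x5,x6,x8} {x7} {x9}
  W4: {x3,x4} {x5,x6,x8} {x7} {x9}
  W5: {x2} {x3,x4} {x5,x6,x8} {x7} {x9}
  W6: {x2}
  W12: {x4} {x5,x6,x8}
  W13: {x4} {x5,x6,x8} {x9}
  W14: {x4} {x5,x6,x8} {x9}
  W15: {x4} {x5,x6,x8} {x9}
  W23: {x4} {x5,x6,x8}
  W24: {x3,x4} {x5,x6,x8}
  W25: {x2} {x3,x4} {x5,x6,x8}
  W26: {x2}
  W34: {x4} {x5,x6,x8} {x7} {x9}
  W35: {x4} {x5,x6,x8} {x7} {x9}
  W45: {x3,x4} {x5,x6,x8} {x7} {x9}
  W56: {x2}
  W123: {x4} {x5,x6,x8}
  W124: {x4} {x5,x6,x8}
  W125: {x4} {x5,x6,x8}
  W134: {x4} {x5,x6,x8} {x9}
  W135: {x4} {x5,x6,x8} {x9}
  W145: {x4} {x5,x6,x8} {x9}
  W234: {x4} {x5,x6,x8}
  W235: {x4} {x5,x6,x8}
  W245: {x3,x4} {x5,x6,x8}
  W256: {x2}
  W345: {x4} {x5,x6,x8} {x7} {x9}
  W1234: {x4} {x5,x6,x8}
  W1235: {x4} {x5,x6,x8}
  W1245: {x4} {x5,x6,x8}
  W1345: {x4} {x5,x6,x8} {x9}
  W2345: {x4} {x5,x6,x8}
  W12345: {x4} {x5,x6,x8}
C dims 19,32,26,11; δ0: rk 15, SNF 1^15; δ1: rk 17, SNF 1^17; δ2: rk 9, SNF 1^9
Ȟ^0 = (19 − 15) − 0 = 4, so Ȟ^0 ≅ Z^4
Ȟ^1 = (32 − 17) − 15 = 0, so Ȟ^1 ≅ 0
Ȟ^2 = (26 − 9) − 17 = 0, so Ȟ^2 ≅ 0


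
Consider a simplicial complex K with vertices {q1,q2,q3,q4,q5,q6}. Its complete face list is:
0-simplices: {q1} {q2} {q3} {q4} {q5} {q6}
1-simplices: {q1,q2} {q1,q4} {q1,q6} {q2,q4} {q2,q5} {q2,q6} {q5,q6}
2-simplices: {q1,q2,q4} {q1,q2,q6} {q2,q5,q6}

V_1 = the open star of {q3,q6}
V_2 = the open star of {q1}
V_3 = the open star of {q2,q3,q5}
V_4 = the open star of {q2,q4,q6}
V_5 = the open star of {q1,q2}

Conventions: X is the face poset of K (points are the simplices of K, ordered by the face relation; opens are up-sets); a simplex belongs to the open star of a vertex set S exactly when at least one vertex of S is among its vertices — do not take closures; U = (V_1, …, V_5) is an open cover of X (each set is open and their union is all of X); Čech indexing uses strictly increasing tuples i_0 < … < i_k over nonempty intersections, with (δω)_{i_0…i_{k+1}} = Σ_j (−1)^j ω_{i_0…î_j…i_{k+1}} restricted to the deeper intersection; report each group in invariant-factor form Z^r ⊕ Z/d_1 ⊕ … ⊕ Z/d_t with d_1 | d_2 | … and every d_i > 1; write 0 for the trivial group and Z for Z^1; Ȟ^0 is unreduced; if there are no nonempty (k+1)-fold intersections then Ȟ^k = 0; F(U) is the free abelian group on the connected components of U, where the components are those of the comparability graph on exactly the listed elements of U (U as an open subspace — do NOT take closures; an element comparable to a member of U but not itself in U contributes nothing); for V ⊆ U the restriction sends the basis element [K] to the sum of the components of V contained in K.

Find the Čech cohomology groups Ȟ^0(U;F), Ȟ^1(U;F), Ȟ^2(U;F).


nerve simplices:
  V1={{q3},{q6},{q1,q6},{q2,q6},{q5,q6},{q1,q2,q6},{q2,q5,q6}} V2={{q1},{q1,q2},{q1,q4},{q1,q6},{q1,q2,q4},{q1,q2,q6}} V3={{q2},{q3},{q5},{q1,q2},{q2,q4},{q2,q5},{q2,q6},{q5,q6},{q1,q2,q4},{q1,q2,q6},{q2,q5,q6}} V4={{q2},{q4},{q6},{q1,q2},{q1,q4},{q1,q6},{q2,q4},{q2,q5},{q2,q6},{q5,q6},{q1,q2,q4},{q1,q2,q6},{q2,q5,q6}} V5={{q1},{q2},{q1,q2},{q1,q4},{q1,q6},{q2,q4},{q2,q5},{q2,q6},{q1,q2,q4},{q1,q2,q6},{q2,q5,q6}}
  V12={{q1,q6},{q1,q2,q6}} V13={{q3},{q2,q6},{q5,q6},{q1,q2,q6},{q2,q5,q6}} V14={{q6},{q1,q6},{q2,q6},{q5,q6},{q1,q2,q6},{q2,q5,q6}} V15={{q1,q6},{q2,q6},{q1,q2,q6},{q2,q5,q6}} V23={{q1,q2},{q1,q2,q4},{q1,q2,q6}} V24={{q1,q2},{q1,q4},{q1,q6},{q1,q2,q4},{q1,q2,q6}} V25={{q1},{q1,q2},{q1,q4},{q1,q6},{q1,q2,q4},{q1,q2,q6}} V34={{q2},{q1,q2},{q2,q4},{q2,q5},{q2,q6},{q5,q6},{q1,q2,q4},{q1,q2,q6},{q2,q5,q6}} V35={{q2},{q1,q2},{q2,q4},{q2,q5},{q2,q6},{q1,q2,q4},{q1,q2,q6},{q2,q5,q6}} V45={{q2},{q1,q2},{q1,q4},{q1,q6},{q2,q4},{q2,q5},{q2,q6},{q1,q2,q4},{q1,q2,q6},{q2,q5,q6}}
  V123={{q1,q2,q6}} V124={{q1,q6},{q1,q2,q6}} V125={{q1,q6},{q1,q2,q6}} V134={{q2,q6},{q5,q6},{q1,q2,q6},{q2,q5,q6}} V135={{q2,q6},{q1,q2,q6},{q2,q5,q6}} V145={{q1,q6},{q2,q6},{q1,q2,q6},{q2,q5,q6}} V234={{q1,q2},{q1,q2,q4},{q1,q2,q6}} V235={{q1,q2},{q1,q2,q4},{q1,q2,q6}} V245={{q1,q2},{q1,q4},{q1,q6},{q1,q2,q4},{q1,q2,q6}} V345={{q2},{q1,q2},{q2,q4},{q2,q5},{q2,q6},{q1,q2,q4},{q1,q2,q6},{q2,q5,q6}}
  V1234={{q1,q2,q6}} V1235={{q1,q2,q6}} V1245={{q1,q6},{q1,q2,q6}} V1345={{q2,q6},{q1,q2,q6},{q2,q5,q6}} V2345={{q1,q2},{q1,q2,q4},{q1,q2,q6}}
  V12345={{q1,q2,q6}}
components per intersection:
  V1: {{q3}} {{q6},{q1,q6},{q2,q6},{q5,q6},{q1,q2,q6},{q2,q5,q6}}
  V2: {{q1},{q1,q2},{q1,q4},{q1,q6},{q1,q2,q4},{q1,q2,q6}}
  V3: {{q2},{q5},{q1,q2},{q2,q4},{q2,q5},{q2,q6},{q5,q6},{q1,q2,q4},{q1,q2,q6},{q2,q5,q6}} {{q3}}
  V4: {{q2},{q4},{q6},{q1,q2},{q1,q4},{q1,q6},{q2,q4},{q2,q5},{q2,q6},{q5,q6},{q1,q2,q4},{q1,q2,q6},{q2,q5,q6}}
  V5: {{q1},{q2},{q1,q2},{q1,q4},{q1,q6},{q2,q4},{q2,q5},{q2,q6},{q1,q2,q4},{q1,q2,q6},{q2,q5,q6}}
  V12: {{q1,q6},{q1,q2,q6}}
  V13: {{q3}} {{q2,q6},{q5,q6},{q1,q2,q6},{q2,q5,q6}}
  V14: {{q6},{q1,q6},{q2,q6},{q5,q6},{q1,q2,q6},{q2,q5,q6}}
  V15: {{q1,q6},{q2,q6},{q1,q2,q6},{q2,q5,q6}}
  V23: {{q1,q2},{q1,q2,q4},{q1,q2,q6}}
  V24: {{q1,q2},{q1,q4},{q1,q6},{q1,q2,q4},{q1,q2,q6}}
  V25: {{q1},{q1,q2},{q1,q4},{q1,q6},{q1,q2,q4},{q1,q2,q6}}
  V34: {{q2},{q1,q2},{q2,q4},{q2,q5},{q2,q6},{q5,q6},{q1,q2,q4},{q1,q2,q6},{q2,q5,q6}}
  V35: {{q2},{q1,q2},{q2,q4},{q2,q5},{q2,q6},{q1,q2,q4},{q1,q2,q6},{q2,q5,q6}}
  V45: {{q2},{q1,q2},{q1,q4},{q1,q6},{q2,q4},{q2,q5},{q2,q6},{q1,q2,q4},{q1,q2,q6},{q2,q5,q6}}
  V123: {{q1,q2,q6}}
  V124: {{q1,q6},{q1,q2,q6}}
  V125: {{q1,q6},{q1,q2,q6}}
  V134: {{q2,q6},{q5,q6},{q1,q2,q6},{q2,q5,q6}}
  V135: {{q2,q6},{q1,q2,q6},{q2,q5,q6}}
  V145: {{q1,q6},{q2,q6},{q1,q2,q6},{q2,q5,q6}}
  V234: {{q1,q2},{q1,q2,q4},{q1,q2,q6}}
  V235: {{q1,q2},{q1,q2,q4},{q1,q2,q6}}
  V245: {{q1,q2},{q1,q4},{q1,q6},{q1,q2,q4},{q1,q2,q6}}
  V345: {{q2},{q1,q2},{q2,q4},{q2,q5},{q2,q6},{q1,q2,q4},{q1,q2,q6},{q2,q5,q6}}
  V1234: {{q1,q2,q6}}
  V1235: {{q1,q2,q6}}
  V1245: {{q1,q6},{q1,q2,q6}}
  V1345: {{q2,q6},{q1,q2,q6},{q2,q5,q6}}
  V2345: {{q1,q2},{q1,q2,q4},{q1,q2,q6}}
  V12345: {{q1,q2,q6}}
C dims 7,11,10,5; δ0: rk 5, SNF 1^5; δ1: rk 6, SNF 1^6; δ2: rk 4, SNF 1^4
degree 0: 7−5−0 = 2 → Ȟ^0 ≅ Z^2
degree 1: 11−6−5 = 0 → Ȟ^1 ≅ 0
degree 2: 10−4−6 = 0 → Ȟ^2 ≅ 0

Ȟ^0(U;F) ≅ Z^2, Ȟ^1(U;F) ≅ 0 and Ȟ^2(U;F) ≅ 0


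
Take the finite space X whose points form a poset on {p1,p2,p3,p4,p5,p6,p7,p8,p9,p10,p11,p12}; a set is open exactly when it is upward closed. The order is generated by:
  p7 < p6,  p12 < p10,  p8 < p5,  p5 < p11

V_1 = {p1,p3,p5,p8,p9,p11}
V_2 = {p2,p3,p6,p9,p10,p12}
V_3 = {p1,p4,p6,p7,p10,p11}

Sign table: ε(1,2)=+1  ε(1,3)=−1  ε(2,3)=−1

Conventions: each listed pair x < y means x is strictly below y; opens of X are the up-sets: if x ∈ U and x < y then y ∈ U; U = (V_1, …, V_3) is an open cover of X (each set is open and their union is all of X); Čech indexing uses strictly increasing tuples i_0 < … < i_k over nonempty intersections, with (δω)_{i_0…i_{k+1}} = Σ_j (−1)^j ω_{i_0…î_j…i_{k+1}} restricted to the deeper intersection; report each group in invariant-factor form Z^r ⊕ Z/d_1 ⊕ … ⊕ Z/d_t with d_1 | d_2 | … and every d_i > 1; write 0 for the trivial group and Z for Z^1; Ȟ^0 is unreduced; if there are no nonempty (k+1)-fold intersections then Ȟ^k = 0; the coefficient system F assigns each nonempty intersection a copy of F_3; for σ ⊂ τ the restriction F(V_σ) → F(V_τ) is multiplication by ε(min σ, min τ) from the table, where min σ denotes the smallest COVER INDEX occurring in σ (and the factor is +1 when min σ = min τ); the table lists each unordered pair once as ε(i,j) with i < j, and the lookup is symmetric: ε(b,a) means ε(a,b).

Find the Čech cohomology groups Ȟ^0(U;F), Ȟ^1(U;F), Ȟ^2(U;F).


Ȟ^0(U;F) ≅ Z/3, Ȟ^1(U;F) ≅ Z/3 and Ȟ^2(U;F) ≅ 0

cover nerve:
  V12={p3,p9} V13={p1,p11} V23={p6,p10}
C dims 3,3; δ0: rk_F3 2
Ȟ^0: (3−2)−0=1 ⇒ Z/3
Ȟ^1: (3−0)−2=1 ⇒ Z/3
Ȟ^2: (0−0)−0=0 ⇒ 0


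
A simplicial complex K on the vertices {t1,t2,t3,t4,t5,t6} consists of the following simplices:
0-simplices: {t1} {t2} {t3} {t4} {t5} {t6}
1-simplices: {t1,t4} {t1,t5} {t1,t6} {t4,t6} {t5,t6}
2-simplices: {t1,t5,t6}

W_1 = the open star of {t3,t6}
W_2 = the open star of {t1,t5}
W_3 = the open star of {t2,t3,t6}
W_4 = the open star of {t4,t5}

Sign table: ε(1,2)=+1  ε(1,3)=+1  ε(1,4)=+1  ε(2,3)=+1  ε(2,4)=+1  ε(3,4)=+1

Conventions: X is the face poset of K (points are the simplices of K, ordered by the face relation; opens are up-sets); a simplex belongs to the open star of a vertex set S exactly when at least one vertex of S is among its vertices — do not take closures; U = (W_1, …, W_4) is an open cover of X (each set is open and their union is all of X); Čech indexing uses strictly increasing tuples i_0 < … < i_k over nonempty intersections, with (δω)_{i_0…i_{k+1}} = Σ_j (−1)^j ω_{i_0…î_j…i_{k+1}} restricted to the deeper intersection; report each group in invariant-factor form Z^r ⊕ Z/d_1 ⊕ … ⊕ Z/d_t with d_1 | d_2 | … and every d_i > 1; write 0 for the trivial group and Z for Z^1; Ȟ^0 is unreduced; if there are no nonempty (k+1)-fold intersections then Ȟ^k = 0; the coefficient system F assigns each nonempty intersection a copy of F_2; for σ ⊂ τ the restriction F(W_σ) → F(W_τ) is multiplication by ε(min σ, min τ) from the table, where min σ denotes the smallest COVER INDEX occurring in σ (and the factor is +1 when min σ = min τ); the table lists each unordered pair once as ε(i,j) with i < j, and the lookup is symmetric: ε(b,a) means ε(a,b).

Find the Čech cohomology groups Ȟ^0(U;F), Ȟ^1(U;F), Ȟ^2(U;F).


nerve simplices:
  W1={{t3},{t6},{t1,t6},{t4,t6},{t5,t6},{t1,t5,t6}} W2={{t1},{t5},{t1,t4},{t1,t5},{t1,t6},{t5,t6},{t1,t5,t6}} W3={{t2},{t3},{t6},{t1,t6},{t4,t6},{t5,t6},{t1,t5,t6}} W4={{t4},{t5},{t1,t4},{t1,t5},{t4,t6},{t5,t6},{t1,t5,t6}}
  W12={{t1,t6},{t5,t6},{t1,t5,t6}} W13={{t3},{t6},{t1,t6},{t4,t6},{t5,t6},{t1,t5,t6}} W14={{t4,t6},{t5,t6},{t1,t5,t6}} W23={{t1,t6},{t5,t6},{t1,t5,t6}} W24={{t5},{t1,t4},{t1,t5},{t5,t6},{t1,t5,t6}} W34={{t4,t6},{t5,t6},{t1,t5,t6}}
  W123={{t1,t6},{t5,t6},{t1,t5,t6}} W124={{t5,t6},{t1,t5,t6}} W134={{t4,t6},{t5,t6},{t1,t5,t6}} W234={{t5,t6},{t1,t5,t6}}
  W1234={{t5,t6},{t1,t5,t6}}
C dims 4,6,4,1; δ0: rk_F2 3; δ1: rk_F2 3; δ2: rk_F2 1
degree 0: 4−3−0 = 1 → Ȟ^0 ≅ Z/2
degree 1: 6−3−3 = 0 → Ȟ^1 ≅ 0
degree 2: 4−1−3 = 0 → Ȟ^2 ≅ 0

Ȟ^0 = Z/2, Ȟ^1 = 0 and Ȟ^2 = 0


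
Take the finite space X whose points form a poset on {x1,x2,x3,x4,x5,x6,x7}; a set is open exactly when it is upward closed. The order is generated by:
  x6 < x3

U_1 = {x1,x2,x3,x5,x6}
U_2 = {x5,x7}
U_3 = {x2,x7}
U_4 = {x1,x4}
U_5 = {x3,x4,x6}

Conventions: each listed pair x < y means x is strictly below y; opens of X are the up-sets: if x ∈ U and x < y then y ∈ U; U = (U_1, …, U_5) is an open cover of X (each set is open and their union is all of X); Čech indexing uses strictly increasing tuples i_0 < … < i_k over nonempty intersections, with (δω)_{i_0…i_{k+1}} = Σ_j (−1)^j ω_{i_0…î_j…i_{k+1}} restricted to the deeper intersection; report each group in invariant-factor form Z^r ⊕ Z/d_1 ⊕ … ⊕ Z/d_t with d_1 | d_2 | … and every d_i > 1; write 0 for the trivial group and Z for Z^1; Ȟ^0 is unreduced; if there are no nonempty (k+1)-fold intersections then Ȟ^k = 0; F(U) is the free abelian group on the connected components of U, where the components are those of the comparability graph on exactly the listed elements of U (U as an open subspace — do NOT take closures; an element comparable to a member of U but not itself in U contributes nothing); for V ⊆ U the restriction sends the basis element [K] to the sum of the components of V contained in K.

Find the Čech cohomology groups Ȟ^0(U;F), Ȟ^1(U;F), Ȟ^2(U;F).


nonempty intersections:
  U12={x5} U13={x2} U14={x1} U15={x3,x6} U23={x7} U45={x4}
components per intersection:
  U1: {x1} {x2} {x3,x6} {x5}
  U2: {x5} {x7}
  U3: {x2} {x7}
  U4: {x1} {x4}
  U5: {x3,x6} {x4}
  U12: {x5}
  U13: {x2}
  U14: {x1}
  U15: {x3,x6}
  U23: {x7}
  U45: {x4}
C dims 12,6; δ0: rk 6, SNF 1^6
Ȟ^0: (12−6)−0=6 ⇒ Z^6
Ȟ^1: (6−0)−6=0 ⇒ 0
Ȟ^2: (0−0)−0=0 ⇒ 0

Ȟ^0(U;F) ≅ Z^6; Ȟ^1(U;F) ≅ 0; Ȟ^2(U;F) ≅ 0


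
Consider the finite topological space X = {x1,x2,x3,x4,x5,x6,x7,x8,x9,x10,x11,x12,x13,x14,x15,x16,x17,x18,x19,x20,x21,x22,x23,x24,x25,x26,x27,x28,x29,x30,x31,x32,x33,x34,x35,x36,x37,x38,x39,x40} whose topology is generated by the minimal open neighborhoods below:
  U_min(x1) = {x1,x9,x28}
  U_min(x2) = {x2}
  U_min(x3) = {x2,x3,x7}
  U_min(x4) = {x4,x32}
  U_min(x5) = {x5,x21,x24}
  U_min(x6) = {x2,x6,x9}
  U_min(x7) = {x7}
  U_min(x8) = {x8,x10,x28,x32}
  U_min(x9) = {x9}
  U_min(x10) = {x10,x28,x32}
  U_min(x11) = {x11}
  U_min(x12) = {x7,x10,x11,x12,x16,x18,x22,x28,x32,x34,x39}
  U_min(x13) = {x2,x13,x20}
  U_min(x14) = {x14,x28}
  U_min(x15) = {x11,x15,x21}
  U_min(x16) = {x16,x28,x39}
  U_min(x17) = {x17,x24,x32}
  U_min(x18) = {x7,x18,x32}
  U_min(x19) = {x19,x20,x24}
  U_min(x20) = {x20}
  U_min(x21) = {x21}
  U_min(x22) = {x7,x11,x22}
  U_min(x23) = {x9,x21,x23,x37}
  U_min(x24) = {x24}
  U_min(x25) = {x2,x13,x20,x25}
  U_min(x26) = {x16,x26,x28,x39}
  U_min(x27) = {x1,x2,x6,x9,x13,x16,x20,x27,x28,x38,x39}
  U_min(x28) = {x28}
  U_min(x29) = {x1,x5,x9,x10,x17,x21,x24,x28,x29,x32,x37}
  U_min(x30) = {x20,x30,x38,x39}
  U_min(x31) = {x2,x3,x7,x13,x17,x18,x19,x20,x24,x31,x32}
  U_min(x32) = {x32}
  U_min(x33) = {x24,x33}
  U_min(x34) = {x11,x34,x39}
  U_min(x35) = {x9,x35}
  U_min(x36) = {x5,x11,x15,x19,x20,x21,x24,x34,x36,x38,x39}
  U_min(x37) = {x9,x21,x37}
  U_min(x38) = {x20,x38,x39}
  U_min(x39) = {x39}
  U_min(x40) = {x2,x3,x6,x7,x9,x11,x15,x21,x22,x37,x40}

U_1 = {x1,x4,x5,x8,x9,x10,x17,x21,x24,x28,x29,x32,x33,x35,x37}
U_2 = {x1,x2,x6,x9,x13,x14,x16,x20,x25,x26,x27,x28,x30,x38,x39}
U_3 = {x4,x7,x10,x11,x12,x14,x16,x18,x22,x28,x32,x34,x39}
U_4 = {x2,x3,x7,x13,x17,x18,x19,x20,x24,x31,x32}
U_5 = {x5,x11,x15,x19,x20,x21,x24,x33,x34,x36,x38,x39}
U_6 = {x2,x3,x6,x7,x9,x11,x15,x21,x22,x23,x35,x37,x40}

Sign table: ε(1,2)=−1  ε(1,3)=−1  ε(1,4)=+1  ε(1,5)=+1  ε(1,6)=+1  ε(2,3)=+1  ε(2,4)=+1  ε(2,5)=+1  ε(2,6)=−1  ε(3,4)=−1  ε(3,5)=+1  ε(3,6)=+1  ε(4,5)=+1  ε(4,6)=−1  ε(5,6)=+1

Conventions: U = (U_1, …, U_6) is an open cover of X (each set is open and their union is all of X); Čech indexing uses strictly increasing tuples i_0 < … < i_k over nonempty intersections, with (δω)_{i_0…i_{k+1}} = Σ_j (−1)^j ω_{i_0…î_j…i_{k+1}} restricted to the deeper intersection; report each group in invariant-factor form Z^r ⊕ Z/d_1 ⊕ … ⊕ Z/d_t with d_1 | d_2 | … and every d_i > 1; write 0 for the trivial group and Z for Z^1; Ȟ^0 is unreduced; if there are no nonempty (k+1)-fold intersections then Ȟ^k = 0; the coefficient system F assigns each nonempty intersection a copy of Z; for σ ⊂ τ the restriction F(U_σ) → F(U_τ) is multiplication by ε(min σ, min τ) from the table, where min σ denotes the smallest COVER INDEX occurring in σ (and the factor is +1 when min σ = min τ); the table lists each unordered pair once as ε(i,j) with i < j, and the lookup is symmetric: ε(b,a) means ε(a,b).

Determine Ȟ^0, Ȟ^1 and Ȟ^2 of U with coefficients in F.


Ȟ^0(U;F) ≅ 0; Ȟ^1(U;F) ≅ Z/2; Ȟ^2(U;F) ≅ Z

intersection data:
  U12={x1,x9,x28} U13={x4,x10,x28,x32} U14={x17,x24,x32} U15={x5,x21,x24,x33} U16={x9,x21,x35,x37} U23={x14,x16,x28,x39} U24={x2,x13,x20} U25={x20,x38,x39} U26={x2,x6,x9} U34={x7,x18,x32} U35={x11,x34,x39} U36={x7,x11,x22} U45={x19,x20,x24} U46={x2,x3,x7} U56={x11,x15,x21}
  U123={x28} U126={x9} U134={x32} U145={x24} U156={x21} U235={x39} U245={x20} U246={x2} U346={x7} U356={x11}
C dims 6,15,10; δ0: rk 6, SNF 1^5·2; δ1: rk 9, SNF 1^9
Ȟ^0 = (6 − 6) − 0 = 0, so Ȟ^0 ≅ 0
Ȟ^1 = (15 − 9) − 6 = 0 plus torsion [2], so Ȟ^1 ≅ Z/2
Ȟ^2 = (10 − 0) − 9 = 1, so Ȟ^2 ≅ Z


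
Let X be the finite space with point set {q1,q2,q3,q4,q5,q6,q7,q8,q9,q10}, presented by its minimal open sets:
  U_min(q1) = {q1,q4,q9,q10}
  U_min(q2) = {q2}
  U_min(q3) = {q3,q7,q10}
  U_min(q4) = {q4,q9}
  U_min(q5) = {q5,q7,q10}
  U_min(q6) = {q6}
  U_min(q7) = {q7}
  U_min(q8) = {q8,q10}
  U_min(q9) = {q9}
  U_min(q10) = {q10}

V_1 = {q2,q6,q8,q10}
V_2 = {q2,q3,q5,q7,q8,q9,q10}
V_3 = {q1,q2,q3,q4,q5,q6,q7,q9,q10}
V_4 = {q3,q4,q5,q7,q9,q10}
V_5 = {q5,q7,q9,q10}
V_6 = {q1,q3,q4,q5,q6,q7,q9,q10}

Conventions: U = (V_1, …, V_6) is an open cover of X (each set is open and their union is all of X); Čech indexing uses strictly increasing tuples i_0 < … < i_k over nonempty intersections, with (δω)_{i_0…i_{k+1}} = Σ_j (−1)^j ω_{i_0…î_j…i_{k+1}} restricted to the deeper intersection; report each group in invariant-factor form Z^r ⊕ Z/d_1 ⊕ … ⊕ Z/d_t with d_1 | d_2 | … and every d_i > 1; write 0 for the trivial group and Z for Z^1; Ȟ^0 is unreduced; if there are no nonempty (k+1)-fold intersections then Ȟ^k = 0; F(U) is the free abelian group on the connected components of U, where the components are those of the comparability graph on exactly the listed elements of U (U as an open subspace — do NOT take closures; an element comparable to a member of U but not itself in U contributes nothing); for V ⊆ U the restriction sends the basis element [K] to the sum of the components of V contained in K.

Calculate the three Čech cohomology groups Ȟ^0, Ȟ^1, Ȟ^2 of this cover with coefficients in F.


Ȟ^0 ≅ Z^3,  Ȟ^1 ≅ 0,  Ȟ^2 ≅ 0

nerve simplices:
  V12={q2,q8,q10} V13={q2,q6,q10} V14={q10} V15={q10} V16={q6,q10} V23={q2,q3,q5,q7,q9,q10} V24={q3,q5,q7,q9,q10} V25={q5,q7,q9,q10} V26={q3,q5,q7,q9,q10} V34={q3,q4,q5,q7,q9,q10} V35={q5,q7,q9,q10} V36={q1,q3,q4,q5,q6,q7,q9,q10} V45={q5,q7,q9,q10} V46={q3,q4,q5,q7,q9,q10} V56={q5,q7,q9,q10}
  V123={q2,q10} V124={q10} V125={q10} V126={q10} V134={q10} V135={q10} V136={q6,q10} V145={q10} V146={q10} V156={q10} V234={q3,q5,q7,q9,q10} V235={q5,q7,q9,q10} V236={q3,q5,q7,q9,q10} V245={q5,q7,q9,q10} V246={q3,q5,q7,q9,q10} V256={q5,q7,q9,q10} V345={q5,q7,q9,q10} V346={q3,q4,q5,q7,q9,q10} V356={q5,q7,q9,q10} V456={q5,q7,q9,q10}
  V1234={q10} V1235={q10} V1236={q10} V1245={q10} V1246={q10} V1256={q10} V1345={q10} V1346={q10} V1356={q10} V1456={q10} V2345={q5,q7,q9,q10} V2346={q3,q5,q7,q9,q10} V2356={q5,q7,q9,q10} V2456={q5,q7,q9,q10} V3456={q5,q7,q9,q10}
  V12345={q10} V12346={q10} V12356={q10} V12456={q10} V13456={q10} V23456={q5,q7,q9,q10}
  V123456={q10}
components per intersection:
  V1: {q2} {q6} {q8,q10}
  V2: {q2} {q3,q5,q7,q8,q10} {q9}
  V3: {q1,q3,q4,q5,q7,q9,q10} {q2} {q6}
  V4: {q3,q5,q7,q10} {q4,q9}
  V5: {q5,q7,q10} {q9}
  V6: {q1,q3,q4,q5,q7,q9,q10} {q6}
  V12: {q2} {q8,q10}
  V13: {q2} {q6} {q10}
  V14: {q10}
  V15: {q10}
  V16: {q6} {q10}
  V23: {q2} {q3,q5,q7,q10} {q9}
  V24: {q3,q5,q7,q10} {q9}
  V25: {q5,q7,q10} {q9}
  V26: {q3,q5,q7,q10} {q9}
  V34: {q3,q5,q7,q10} {q4,q9}
  V35: {q5,q7,q10} {q9}
  V36: {q1,q3,q4,q5,q7,q9,q10} {q6}
  V45: {q5,q7,q10} {q9}
  V46: {q3,q5,q7,q10} {q4,q9}
  V56: {q5,q7,q10} {q9}
  V123: {q2} {q10}
  V124: {q10}
  V125: {q10}
  V126: {q10}
  V134: {q10}
  V135: {q10}
  V136: {q6} {q10}
  V145: {q10}
  V146: {q10}
  V156: {q10}
  V234: {q3,q5,q7,q10} {q9}
  V235: {q5,q7,q10} {q9}
  V236: {q3,q5,q7,q10} {q9}
  V245: {q5,q7,q10} {q9}
  V246: {q3,q5,q7,q10} {q9}
  V256: {q5,q7,q10} {q9}
  V345: {q5,q7,q10} {q9}
  V346: {q3,q5,q7,q10} {q4,q9}
  V356: {q5,q7,q10} {q9}
  V456: {q5,q7,q10} {q9}
  V1234: {q10}
  V1235: {q10}
  V1236: {q10}
  V1245: {q10}
  V1246: {q10}
  V1256: {q10}
  V1345: {q10}
  V1346: {q10}
  V1356: {q10}
  V1456: {q10}
  V2345: {q5,q7,q10} {q9}
  V2346: {q3,q5,q7,q10} {q9}
  V2356: {q5,q7,q10} {q9}
  V2456: {q5,q7,q10} {q9}
  V3456: {q5,q7,q10} {q9}
  V12345: {q10}
  V12346: {q10}
  V12356: {q10}
  V12456: {q10}
  V13456: {q10}
  V23456: {q5,q7,q10} {q9}
  V123456: {q10}
C dims 15,30,32,20; δ0: rk 12, SNF 1^12; δ1: rk 18, SNF 1^18; δ2: rk 14, SNF 1^14
degree 0: 15−12−0 = 3 → Ȟ^0 ≅ Z^3
degree 1: 30−18−12 = 0 → Ȟ^1 ≅ 0
degree 2: 32−14−18 = 0 → Ȟ^2 ≅ 0


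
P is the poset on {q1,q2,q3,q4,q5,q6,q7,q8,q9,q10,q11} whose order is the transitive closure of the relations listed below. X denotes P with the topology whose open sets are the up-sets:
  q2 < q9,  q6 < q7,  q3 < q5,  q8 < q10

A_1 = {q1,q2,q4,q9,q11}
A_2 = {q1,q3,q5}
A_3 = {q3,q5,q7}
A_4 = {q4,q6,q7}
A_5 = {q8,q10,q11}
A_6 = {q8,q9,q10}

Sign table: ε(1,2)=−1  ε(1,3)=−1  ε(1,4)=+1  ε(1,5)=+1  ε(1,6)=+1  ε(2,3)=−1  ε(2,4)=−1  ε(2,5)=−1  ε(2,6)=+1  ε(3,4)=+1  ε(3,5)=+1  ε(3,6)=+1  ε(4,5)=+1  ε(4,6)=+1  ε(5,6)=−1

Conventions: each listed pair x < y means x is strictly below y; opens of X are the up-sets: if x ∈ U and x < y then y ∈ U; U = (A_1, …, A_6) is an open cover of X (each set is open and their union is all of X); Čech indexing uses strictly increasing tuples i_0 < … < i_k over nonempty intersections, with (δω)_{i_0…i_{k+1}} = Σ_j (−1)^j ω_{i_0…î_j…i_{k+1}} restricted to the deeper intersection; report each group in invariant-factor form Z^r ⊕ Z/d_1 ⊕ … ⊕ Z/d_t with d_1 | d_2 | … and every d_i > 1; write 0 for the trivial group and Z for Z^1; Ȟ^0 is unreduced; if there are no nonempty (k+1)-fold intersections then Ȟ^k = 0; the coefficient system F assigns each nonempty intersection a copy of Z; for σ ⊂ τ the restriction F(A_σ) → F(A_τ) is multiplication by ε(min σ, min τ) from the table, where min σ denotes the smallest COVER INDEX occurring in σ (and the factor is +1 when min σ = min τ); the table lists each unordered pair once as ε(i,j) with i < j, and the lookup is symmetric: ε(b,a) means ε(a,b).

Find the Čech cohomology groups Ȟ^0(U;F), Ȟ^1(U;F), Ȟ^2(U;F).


intersection data:
  A12={q1} A14={q4} A15={q11} A16={q9} A23={q3,q5} A34={q7} A56={q8,q10}
C dims 6,7; δ0: rk 6, SNF 1^5·2
Ȟ^0 = (6 − 6) − 0 = 0, so Ȟ^0 ≅ 0
Ȟ^1 = (7 − 0) − 6 = 1 plus torsion [2], so Ȟ^1 ≅ Z ⊕ Z/2
Ȟ^2 = (0 − 0) − 0 = 0, so Ȟ^2 ≅ 0

Ȟ^0 = 0, Ȟ^1 = Z ⊕ Z/2 and Ȟ^2 = 0


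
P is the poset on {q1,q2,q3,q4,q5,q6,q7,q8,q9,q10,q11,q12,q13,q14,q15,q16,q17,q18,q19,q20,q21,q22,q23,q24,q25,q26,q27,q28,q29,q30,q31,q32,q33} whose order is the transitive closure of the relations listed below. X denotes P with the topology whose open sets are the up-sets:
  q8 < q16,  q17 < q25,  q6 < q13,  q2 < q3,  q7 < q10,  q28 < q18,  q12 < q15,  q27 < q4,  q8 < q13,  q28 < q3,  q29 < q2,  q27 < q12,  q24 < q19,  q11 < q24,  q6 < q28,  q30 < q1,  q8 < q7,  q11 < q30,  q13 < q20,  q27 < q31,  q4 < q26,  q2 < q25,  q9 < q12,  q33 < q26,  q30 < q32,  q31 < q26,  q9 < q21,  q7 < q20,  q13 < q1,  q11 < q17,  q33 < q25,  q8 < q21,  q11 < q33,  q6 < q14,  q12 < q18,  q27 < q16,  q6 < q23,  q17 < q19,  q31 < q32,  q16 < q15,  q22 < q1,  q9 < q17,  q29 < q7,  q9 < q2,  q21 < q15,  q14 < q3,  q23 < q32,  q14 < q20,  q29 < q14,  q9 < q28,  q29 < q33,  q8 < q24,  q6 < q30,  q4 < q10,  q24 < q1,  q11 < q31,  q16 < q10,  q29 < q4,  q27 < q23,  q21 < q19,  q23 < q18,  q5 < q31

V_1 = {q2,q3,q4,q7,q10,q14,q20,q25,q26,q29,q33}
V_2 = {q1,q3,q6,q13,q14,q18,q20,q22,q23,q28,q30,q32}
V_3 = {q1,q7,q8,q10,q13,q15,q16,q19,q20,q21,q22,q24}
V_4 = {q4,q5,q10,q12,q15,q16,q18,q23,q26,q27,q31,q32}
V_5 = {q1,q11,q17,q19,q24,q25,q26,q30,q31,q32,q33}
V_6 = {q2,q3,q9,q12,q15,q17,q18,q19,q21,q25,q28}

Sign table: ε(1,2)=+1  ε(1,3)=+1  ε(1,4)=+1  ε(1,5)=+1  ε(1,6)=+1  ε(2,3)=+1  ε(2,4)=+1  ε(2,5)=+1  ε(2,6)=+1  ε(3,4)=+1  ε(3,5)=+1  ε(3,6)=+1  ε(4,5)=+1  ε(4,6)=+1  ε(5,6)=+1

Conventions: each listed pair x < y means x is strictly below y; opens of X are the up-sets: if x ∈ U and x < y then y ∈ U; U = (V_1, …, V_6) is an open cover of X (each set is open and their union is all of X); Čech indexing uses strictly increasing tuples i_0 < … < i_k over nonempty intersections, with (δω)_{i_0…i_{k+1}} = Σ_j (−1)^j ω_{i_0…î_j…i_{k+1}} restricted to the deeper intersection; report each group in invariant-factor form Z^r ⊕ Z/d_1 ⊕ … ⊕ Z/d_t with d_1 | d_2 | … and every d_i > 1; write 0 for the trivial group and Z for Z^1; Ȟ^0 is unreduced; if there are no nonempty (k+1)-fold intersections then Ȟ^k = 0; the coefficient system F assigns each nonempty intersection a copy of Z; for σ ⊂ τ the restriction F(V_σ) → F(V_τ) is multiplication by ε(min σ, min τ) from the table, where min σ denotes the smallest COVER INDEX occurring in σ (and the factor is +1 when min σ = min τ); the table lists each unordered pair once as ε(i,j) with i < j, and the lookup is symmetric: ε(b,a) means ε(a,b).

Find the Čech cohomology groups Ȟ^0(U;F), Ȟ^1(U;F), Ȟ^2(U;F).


Ȟ^0 = Z, Ȟ^1 = 0, Ȟ^2 = Z/2

cover nerve:
  V12={q3,q14,q20} V13={q7,q10,q20} V14={q4,q10,q26} V15={q25,q26,q33} V16={q2,q3,q25} V23={q1,q13,q20,q22} V24={q18,q23,q32} V25={q1,q30,q32} V26={q3,q18,q28} V34={q10,q15,q16} V35={q1,q19,q24} V36={q15,q19,q21} V45={q26,q31,q32} V46={q12,q15,q18} V56={q17,q19,q25}
  V123={q20} V126={q3} V134={q10} V145={q26} V156={q25} V235={q1} V245={q32} V246={q18} V346={q15} V356={q19}
C dims 6,15,10; δ0: rk 5, SNF 1^5; δ1: rk 10, SNF 1^9·2
Ȟ^0: (6−5)−0=1 ⇒ Z
Ȟ^1: (15−10)−5=0 ⇒ 0
Ȟ^2: (10−0)−10=0 plus torsion [2] ⇒ Z/2


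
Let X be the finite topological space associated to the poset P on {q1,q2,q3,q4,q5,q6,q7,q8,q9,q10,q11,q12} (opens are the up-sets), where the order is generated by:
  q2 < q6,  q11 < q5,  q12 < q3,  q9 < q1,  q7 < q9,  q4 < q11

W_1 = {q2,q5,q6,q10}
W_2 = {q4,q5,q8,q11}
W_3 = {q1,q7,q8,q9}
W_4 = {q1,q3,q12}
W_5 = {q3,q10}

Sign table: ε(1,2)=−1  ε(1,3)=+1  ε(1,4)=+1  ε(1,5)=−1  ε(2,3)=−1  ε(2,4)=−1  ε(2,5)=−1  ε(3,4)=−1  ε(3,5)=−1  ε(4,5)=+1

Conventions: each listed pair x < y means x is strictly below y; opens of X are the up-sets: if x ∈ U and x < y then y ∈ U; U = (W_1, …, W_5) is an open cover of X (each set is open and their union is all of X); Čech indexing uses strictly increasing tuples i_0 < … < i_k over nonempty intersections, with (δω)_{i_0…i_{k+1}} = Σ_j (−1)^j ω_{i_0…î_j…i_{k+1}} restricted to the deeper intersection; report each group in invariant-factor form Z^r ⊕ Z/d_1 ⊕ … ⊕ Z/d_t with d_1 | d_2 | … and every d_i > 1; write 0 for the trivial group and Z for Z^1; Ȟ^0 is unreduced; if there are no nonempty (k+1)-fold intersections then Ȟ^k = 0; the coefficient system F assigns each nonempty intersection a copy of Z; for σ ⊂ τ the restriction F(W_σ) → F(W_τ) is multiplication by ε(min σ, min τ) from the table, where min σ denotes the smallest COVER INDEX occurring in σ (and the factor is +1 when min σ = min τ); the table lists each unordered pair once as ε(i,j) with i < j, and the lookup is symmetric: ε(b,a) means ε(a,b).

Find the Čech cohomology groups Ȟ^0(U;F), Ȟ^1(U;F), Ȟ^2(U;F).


nerve of the cover:
  W12={q5} W15={q10} W23={q8} W34={q1} W45={q3}
C dims 5,5; δ0: rk 4, SNF 1^4
Ȟ^0 = (5 − 4) − 0 = 1, so Ȟ^0 ≅ Z
Ȟ^1 = (5 − 0) − 4 = 1, so Ȟ^1 ≅ Z
Ȟ^2 = (0 − 0) − 0 = 0, so Ȟ^2 ≅ 0

Ȟ^0 ≅ Z, Ȟ^1 ≅ Z and Ȟ^2 ≅ 0


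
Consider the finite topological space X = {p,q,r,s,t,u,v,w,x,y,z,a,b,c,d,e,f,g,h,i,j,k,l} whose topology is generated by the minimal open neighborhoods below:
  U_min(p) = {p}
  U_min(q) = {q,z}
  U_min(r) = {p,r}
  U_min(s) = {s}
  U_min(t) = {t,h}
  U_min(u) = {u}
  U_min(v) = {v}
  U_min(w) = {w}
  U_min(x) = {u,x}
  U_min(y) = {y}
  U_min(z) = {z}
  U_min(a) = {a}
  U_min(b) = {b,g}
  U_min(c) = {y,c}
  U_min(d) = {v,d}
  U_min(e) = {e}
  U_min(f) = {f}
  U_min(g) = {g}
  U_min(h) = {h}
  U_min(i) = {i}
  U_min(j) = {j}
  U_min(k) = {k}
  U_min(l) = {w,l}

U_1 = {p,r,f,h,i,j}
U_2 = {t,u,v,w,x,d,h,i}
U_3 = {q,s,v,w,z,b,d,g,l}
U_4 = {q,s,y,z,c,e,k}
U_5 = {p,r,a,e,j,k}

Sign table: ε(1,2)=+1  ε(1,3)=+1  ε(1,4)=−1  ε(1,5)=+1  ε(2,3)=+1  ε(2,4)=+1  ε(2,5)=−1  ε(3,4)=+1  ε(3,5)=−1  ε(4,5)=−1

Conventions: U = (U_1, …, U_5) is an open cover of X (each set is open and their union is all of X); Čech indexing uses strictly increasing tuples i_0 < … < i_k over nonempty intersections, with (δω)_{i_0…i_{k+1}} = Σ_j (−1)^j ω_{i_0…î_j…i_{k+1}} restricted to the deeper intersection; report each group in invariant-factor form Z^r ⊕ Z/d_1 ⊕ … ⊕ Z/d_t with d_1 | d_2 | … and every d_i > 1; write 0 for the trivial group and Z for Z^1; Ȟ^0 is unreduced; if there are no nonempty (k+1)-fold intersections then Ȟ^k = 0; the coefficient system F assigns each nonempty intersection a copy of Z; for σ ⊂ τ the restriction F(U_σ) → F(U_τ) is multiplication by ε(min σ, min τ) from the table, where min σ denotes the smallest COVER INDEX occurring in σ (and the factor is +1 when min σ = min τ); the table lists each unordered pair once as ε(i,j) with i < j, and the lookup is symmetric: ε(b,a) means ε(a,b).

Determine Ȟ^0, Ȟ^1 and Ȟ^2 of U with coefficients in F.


nerve simplices:
  U12={h,i} U15={p,r,j} U23={v,w,d} U34={q,s,z} U45={e,k}
C dims 5,5; δ0: rk 5, SNF 1^4·2
degree 0: 5−5−0 = 0 → Ȟ^0 ≅ 0
degree 1: 5−0−5 = 0 plus torsion [2] → Ȟ^1 ≅ Z/2
degree 2: 0−0−0 = 0 → Ȟ^2 ≅ 0

Ȟ^0(U;F) ≅ 0; Ȟ^1(U;F) ≅ Z/2; Ȟ^2(U;F) ≅ 0


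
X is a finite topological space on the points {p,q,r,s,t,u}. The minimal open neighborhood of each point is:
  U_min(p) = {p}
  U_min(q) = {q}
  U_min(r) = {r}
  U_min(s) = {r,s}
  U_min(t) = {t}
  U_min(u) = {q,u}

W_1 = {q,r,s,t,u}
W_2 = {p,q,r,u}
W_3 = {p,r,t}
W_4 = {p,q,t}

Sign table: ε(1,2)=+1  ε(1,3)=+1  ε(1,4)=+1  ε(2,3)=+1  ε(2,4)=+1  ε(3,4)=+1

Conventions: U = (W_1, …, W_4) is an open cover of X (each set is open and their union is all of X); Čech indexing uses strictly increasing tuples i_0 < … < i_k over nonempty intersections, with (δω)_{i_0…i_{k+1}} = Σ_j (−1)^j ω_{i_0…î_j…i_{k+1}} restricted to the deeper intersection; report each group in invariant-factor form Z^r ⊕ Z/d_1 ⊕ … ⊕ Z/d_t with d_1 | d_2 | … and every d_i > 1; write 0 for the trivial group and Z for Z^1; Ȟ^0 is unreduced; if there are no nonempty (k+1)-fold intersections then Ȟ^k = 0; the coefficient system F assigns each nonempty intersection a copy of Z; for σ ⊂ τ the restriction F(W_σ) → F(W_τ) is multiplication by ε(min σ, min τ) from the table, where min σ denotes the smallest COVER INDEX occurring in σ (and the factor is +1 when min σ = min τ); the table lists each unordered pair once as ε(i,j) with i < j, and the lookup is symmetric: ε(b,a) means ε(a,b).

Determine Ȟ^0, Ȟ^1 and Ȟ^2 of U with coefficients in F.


intersection data:
  W12={q,r,u} W13={r,t} W14={q,t} W23={p,r} W24={p,q} W34={p,t}
  W123={r} W124={q} W134={t} W234={p}
C dims 4,6,4; δ0: rk 3, SNF 1^3; δ1: rk 3, SNF 1^3
Ȟ^0 = (4 − 3) − 0 = 1, so Ȟ^0 ≅ Z
Ȟ^1 = (6 − 3) − 3 = 0, so Ȟ^1 ≅ 0
Ȟ^2 = (4 − 0) − 3 = 1, so Ȟ^2 ≅ Z

Ȟ^0 = Z,  Ȟ^1 = 0,  Ȟ^2 = Z
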